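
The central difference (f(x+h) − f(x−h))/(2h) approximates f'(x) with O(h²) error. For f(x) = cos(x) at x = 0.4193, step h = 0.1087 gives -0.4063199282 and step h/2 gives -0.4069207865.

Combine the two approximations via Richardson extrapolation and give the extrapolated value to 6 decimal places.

Error is O(h^2); halving h shrinks it by 2^2 = 4.
4 × (-0.4069207865) = -1.6276831460; subtract (-0.4063199282) → -1.2213632178
Denominator 4 − 1 = 3.
(-1.2213632178) ÷ 3 = -0.4071210726

-0.407121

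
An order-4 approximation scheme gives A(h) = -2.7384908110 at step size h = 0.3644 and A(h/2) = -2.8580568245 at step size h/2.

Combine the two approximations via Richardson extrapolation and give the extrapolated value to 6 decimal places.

Order 4 gives 2^r = 16 and 2^r − 1 = 15.
16 × (-2.8580568245) − (-2.7384908110) = -42.9904183810
Denominator 16 − 1 = 15.
(16 × (-2.8580568245) − (-2.7384908110))/(16 − 1) = -2.8660278921

-2.866028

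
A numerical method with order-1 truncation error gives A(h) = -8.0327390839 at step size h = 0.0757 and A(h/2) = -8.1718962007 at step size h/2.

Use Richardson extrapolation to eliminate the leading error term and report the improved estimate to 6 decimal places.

Method order is 1; weight 2^1 = 2.
A(h/2) − A(h) = -8.1718962007 − (-8.0327390839) = -0.1391571168
Divide by 2^1 − 1 = 1: (-0.1391571168)/1 = -0.1391571168
R = A(h/2) + (A(h/2) − A(h))/1 = -8.1718962007 − 0.1391571168 = -8.3110533175
Correction |R − A(h/2)| = 1.392e-01; gap |A(h/2) − A(h)| = 1.392e-01.

-8.311053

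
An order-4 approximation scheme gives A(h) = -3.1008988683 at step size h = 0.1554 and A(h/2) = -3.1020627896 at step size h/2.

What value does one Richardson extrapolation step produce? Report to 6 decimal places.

-3.102140

With r = 4 the leading error scales as h^4, so the weight is 2^4 = 16.
Top: 16(-3.1020627896) − (-3.1008988683) = -46.5321057653
(16·(-3.1020627896) − (-3.1008988683))/(16 − 1) = -3.1021403844
Correction |R − A(h/2)| = 7.759e-05; gap |A(h/2) − A(h)| = 1.164e-03.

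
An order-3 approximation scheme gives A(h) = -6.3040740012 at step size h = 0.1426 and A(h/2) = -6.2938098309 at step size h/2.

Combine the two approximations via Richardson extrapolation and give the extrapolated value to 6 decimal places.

-6.292344

r = 3: numerator weight 8, denominator 7.
8×(-6.2938098309) − (-6.3040740012) = -44.0464046460
Denominator 8 − 1 = 7.
(8×(-6.2938098309) − (-6.3040740012))/(8 − 1) = -6.2923435209
Gap between inputs: 1.026e-02; correction applied: +0.0014663100.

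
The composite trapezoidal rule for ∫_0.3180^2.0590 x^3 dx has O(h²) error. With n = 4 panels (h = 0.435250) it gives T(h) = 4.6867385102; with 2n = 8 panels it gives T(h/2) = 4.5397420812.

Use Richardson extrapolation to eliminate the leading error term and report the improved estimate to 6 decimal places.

4.490743

The method has order 2: 2^2 = 4.
2^2·A(h/2) = 18.1589683248; minus A(h) gives 13.4722298146.
(4·4.5397420812 − 4.6867385102)/(4 − 1) = 4.4907432715
Gap between inputs: 1.470e-01; correction applied: −0.0489988097.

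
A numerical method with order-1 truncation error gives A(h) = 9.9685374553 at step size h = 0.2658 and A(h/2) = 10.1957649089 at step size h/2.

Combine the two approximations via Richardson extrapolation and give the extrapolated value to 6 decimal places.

With r = 1 the leading error scales as h^1, so the weight is 2^1 = 2.
Numerator 2×A(h/2) − A(h) = 2×10.1957649089 − 9.9685374553 = 10.4229923625
Denominator 2 − 1 = 1.
(2×10.1957649089 − 9.9685374553)/(2 − 1) = 10.4229923625

10.422992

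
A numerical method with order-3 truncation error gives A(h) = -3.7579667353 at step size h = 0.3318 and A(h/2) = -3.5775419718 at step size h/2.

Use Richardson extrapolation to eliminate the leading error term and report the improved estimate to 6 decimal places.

-3.551767

r = 3: numerator weight 8, denominator 7.
2^3 × A(h/2) = -28.6203357744; minus A(h) gives -24.8623690391.
Divide by 2^3 − 1 = 7.
(8 × (-3.5775419718) − (-3.7579667353))/(8 − 1) = -3.5517670056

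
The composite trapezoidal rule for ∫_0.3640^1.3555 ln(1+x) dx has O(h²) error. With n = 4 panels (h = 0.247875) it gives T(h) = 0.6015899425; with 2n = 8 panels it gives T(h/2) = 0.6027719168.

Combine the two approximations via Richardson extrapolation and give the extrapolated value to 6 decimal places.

0.603166

r = 2, so 2^r = 4.
Weighted: 2.4110876672 − 0.6015899425 = 1.8094977247
Divide by 2^2 − 1 = 3.
Extrapolated: 1.8094977247 / 3 = 0.6031659082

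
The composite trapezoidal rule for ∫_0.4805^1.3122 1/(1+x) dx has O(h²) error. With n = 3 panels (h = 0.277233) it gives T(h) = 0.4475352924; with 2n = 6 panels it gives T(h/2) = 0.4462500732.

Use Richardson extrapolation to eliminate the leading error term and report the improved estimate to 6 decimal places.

r = 2: numerator weight 4, denominator 3.
Top: 4(0.4462500732) − (0.4475352924) = 1.3374650004
Denominator 4 − 1 = 3.
Extrapolated: 1.3374650004 / 3 = 0.4458216668
Gap between inputs: 1.285e-03; correction applied: −0.0004284064.

0.445822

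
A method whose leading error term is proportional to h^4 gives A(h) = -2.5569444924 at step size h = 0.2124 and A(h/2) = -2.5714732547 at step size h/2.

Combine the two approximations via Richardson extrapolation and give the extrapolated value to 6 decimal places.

-2.572442

Order 4 gives 2^r = 16 and 2^r − 1 = 15.
Weighted: (-41.1435720752) − (-2.5569444924) = -38.5866275828
Denominator 16 − 1 = 15.
Result: -2.5724418389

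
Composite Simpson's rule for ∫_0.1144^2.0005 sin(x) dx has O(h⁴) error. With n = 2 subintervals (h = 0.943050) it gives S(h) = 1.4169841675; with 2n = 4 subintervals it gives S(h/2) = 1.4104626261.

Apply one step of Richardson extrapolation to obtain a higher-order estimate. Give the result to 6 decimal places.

Order 4 gives 2^r = 16 and 2^r − 1 = 15.
16×1.4104626261 = 22.5674020176; subtract 1.4169841675 → 21.1504178501
Extrapolated: 21.1504178501 / 15 = 1.4100278567

1.410028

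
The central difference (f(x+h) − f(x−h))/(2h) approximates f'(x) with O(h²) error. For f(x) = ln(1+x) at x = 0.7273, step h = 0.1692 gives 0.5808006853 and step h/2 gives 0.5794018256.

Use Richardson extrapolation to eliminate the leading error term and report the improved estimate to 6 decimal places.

0.578936

Leading term ∝ h^2; use weight 4 = 2^2.
4 × 0.5794018256 − 0.5808006853 = 1.7368066171
Divide by 2^2 − 1 = 3.
So the Richardson estimate is 0.5789355390.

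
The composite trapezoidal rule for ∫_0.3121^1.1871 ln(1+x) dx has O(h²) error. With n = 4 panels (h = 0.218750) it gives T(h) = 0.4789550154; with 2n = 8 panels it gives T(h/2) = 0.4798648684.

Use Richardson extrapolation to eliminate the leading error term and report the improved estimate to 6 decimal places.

Leading term ∝ h^2; use weight 4 = 2^2.
Top: 4(0.4798648684) − (0.4789550154) = 1.4405044582
Denominator 4 − 1 = 3.
Result: 0.4801681527

0.480168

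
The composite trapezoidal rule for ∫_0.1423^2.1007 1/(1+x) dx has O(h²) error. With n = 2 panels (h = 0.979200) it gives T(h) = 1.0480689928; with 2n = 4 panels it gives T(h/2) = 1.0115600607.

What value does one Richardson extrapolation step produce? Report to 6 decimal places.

r = 2, so 2^r = 4.
Numerator 4*A(h/2) − A(h) = 4*1.0115600607 − 1.0480689928 = 2.9981712500
2.9981712500 ÷ 3 = 0.9993904167

0.999390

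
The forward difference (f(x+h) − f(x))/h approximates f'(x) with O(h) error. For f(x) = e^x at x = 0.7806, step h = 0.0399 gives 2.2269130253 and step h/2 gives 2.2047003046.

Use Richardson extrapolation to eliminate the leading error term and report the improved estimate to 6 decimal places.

2.182488

r = 1, so 2^r = 2.
2 × 2.2047003046 = 4.4094006092; 4.4094006092 − 2.2269130253 = 2.1824875839
Denominator 2 − 1 = 1.
(2 × 2.2047003046 − 2.2269130253)/(2 − 1) = 2.1824875839
Shift from A(h/2): −0.0222127207.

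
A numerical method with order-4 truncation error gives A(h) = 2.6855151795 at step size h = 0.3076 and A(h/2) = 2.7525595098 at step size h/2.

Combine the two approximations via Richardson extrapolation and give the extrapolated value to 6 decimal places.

2.757029

r = 4: numerator weight 16, denominator 15.
16*2.7525595098 = 44.0409521568; 44.0409521568 − 2.6855151795 = 41.3554369773
Divide by 2^4 − 1 = 15.
R = 41.3554369773/15 = 2.7570291318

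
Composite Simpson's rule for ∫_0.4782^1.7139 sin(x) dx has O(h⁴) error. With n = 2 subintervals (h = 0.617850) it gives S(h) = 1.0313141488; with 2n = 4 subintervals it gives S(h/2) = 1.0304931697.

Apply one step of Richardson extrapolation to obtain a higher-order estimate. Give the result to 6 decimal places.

r = 4: numerator weight 16, denominator 15.
Weighted: 16.4878907152 − 1.0313141488 = 15.4565765664
Divide by 2^4 − 1 = 15.
Result: 1.0304384378

1.030438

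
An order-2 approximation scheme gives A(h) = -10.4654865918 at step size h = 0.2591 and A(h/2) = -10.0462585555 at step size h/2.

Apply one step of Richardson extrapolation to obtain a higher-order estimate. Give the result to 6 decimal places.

r = 2, so 2^r = 4.
2^2×A(h/2) = -40.1850342220; minus A(h) gives -29.7195476302.
Extrapolated: (-29.7195476302) / 3 = -9.9065158767

-9.906516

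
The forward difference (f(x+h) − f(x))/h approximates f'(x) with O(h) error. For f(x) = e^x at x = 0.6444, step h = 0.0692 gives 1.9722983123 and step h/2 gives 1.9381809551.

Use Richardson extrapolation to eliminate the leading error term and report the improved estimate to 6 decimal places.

Error is O(h^1); halving h shrinks it by 2^1 = 2.
Top: 2(1.9381809551) − (1.9722983123) = 1.9040635979
Extrapolated: 1.9040635979 / 1 = 1.9040635979

1.904064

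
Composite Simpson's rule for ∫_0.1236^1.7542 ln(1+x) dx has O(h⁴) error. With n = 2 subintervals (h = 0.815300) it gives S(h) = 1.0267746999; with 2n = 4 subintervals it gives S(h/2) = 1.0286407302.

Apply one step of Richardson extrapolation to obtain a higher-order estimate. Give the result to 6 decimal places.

The method has order 4: 2^4 = 16.
Weighted: 16.4582516832 − 1.0267746999 = 15.4314769833
Denominator 16 − 1 = 15.
15.4314769833 ÷ 15 = 1.0287651322
Gap between inputs: 1.866e-03; correction applied: +0.0001244020.

1.028765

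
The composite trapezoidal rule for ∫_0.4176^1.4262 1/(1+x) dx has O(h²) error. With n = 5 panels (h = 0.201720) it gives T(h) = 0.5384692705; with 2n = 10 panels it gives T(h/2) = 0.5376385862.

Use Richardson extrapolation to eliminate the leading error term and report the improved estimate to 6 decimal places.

0.537362

r = 2, so 2^r = 4.
2^2 × A(h/2) = 2.1505543448; minus A(h) gives 1.6120850743.
Divide by 2^2 − 1 = 3.
So the Richardson estimate is 0.5373616914.
Shift from A(h/2): −0.0002768948.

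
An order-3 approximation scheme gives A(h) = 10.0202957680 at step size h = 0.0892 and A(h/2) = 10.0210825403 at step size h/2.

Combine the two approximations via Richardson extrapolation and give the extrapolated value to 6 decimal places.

With r = 3 the leading error scales as h^3, so the weight is 2^3 = 8.
Top: 8(10.0210825403) − (10.0202957680) = 70.1483645544
Denominator 8 − 1 = 7.
Result: 10.0211949363
Shift from A(h/2): +0.0001123960.

10.021195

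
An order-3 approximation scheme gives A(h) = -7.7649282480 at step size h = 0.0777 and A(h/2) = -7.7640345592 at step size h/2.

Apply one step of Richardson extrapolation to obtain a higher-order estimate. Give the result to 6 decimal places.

-7.763907

r = 3: numerator weight 8, denominator 7.
Top: 8(-7.7640345592) − (-7.7649282480) = -54.3473482256
Extrapolated: (-54.3473482256) / 7 = -7.7639068894
Shift from A(h/2): +0.0001276698.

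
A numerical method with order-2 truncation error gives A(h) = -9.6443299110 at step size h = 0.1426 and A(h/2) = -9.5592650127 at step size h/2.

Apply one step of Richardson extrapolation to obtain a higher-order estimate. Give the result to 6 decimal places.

Leading term ∝ h^2; use weight 4 = 2^2.
2^2 × A(h/2) = -38.2370600508; minus A(h) gives -28.5927301398.
(-28.5927301398) ÷ 3 = -9.5309100466
Correction |R − A(h/2)| = 2.835e-02; gap |A(h/2) − A(h)| = 8.506e-02.

-9.530910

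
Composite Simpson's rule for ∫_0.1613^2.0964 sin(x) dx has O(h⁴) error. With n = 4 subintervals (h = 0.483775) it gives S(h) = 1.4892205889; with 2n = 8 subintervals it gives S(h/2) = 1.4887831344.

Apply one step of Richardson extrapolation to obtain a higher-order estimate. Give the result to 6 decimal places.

Leading term ∝ h^4; use weight 16 = 2^4.
Numerator 16·A(h/2) − A(h) = 16·1.4887831344 − 1.4892205889 = 22.3313095615
22.3313095615 ÷ 15 = 1.4887539708
Shift from A(h/2): −0.0000291636.

1.488754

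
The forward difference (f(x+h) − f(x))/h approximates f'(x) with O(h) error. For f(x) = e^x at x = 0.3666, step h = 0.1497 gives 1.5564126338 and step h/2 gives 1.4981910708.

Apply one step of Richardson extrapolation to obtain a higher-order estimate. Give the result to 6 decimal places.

Method order is 1; weight 2^1 = 2.
Top: 2(1.4981910708) − (1.5564126338) = 1.4399695078
Divide by 2^1 − 1 = 1.
Result: 1.4399695078
Shift from A(h/2): −0.0582215630.

1.439970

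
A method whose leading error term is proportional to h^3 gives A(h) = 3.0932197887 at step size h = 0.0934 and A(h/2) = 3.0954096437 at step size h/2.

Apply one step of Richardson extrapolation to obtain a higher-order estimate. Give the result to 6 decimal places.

Leading term ∝ h^3; use weight 8 = 2^3.
2^3×A(h/2) = 24.7632771496; minus A(h) gives 21.6700573609.
Denominator 8 − 1 = 7.
Extrapolated: 21.6700573609 / 7 = 3.0957224801

3.095722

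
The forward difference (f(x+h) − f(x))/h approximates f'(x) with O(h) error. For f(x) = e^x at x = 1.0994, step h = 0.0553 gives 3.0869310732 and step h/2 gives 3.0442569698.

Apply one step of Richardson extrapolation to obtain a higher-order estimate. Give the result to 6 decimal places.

3.001583

r = 1, so 2^r = 2.
2×3.0442569698 = 6.0885139396; subtract 3.0869310732 → 3.0015828664
Divide by 2^1 − 1 = 1.
R = 3.0015828664/1 = 3.0015828664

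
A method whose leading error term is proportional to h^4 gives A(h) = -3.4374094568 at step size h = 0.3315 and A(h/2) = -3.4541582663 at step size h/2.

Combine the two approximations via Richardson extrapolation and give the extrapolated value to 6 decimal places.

r = 4: numerator weight 16, denominator 15.
Numerator 16×A(h/2) − A(h) = 16×(-3.4541582663) − (-3.4374094568) = -51.8291228040
(-51.8291228040) ÷ 15 = -3.4552748536
Gap between inputs: 1.675e-02; correction applied: −0.0011165873.

-3.455275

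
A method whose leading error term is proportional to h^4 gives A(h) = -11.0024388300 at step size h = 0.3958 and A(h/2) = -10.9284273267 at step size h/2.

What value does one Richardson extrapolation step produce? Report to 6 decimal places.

r = 4, so 2^r = 16.
Numerator 16 × A(h/2) − A(h) = 16 × (-10.9284273267) − (-11.0024388300) = -163.8523983972
Extrapolated: (-163.8523983972) / 15 = -10.9234932265

-10.923493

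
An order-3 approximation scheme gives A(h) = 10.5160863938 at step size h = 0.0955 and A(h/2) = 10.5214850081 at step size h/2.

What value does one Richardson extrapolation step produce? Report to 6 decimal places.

r = 3: numerator weight 8, denominator 7.
8 × 10.5214850081 − 10.5160863938 = 73.6557936710
R = 73.6557936710/7 = 10.5222562387

10.522256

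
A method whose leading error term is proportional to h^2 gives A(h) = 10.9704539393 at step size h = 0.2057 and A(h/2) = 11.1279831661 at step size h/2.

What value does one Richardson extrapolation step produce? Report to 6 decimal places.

Error is O(h^2); halving h shrinks it by 2^2 = 4.
Top: 4(11.1279831661) − (10.9704539393) = 33.5414787251
Divide by 2^2 − 1 = 3.
So the Richardson estimate is 11.1804929084.

11.180493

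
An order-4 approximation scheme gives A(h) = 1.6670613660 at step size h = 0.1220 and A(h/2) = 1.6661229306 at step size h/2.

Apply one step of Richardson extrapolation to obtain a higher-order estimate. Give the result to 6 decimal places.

The method has order 4: 2^4 = 16.
Weighted: 26.6579668896 − 1.6670613660 = 24.9909055236
Extrapolated: 24.9909055236 / 15 = 1.6660603682
Shift from A(h/2): −0.0000625624.

1.666060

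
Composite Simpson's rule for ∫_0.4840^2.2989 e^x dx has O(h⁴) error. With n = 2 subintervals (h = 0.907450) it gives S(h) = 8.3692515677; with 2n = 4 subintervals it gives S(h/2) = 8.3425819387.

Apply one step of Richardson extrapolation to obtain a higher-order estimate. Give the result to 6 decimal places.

8.340804

Leading term ∝ h^4; use weight 16 = 2^4.
16 × 8.3425819387 = 133.4813110192; 133.4813110192 − 8.3692515677 = 125.1120594515
(16 × 8.3425819387 − 8.3692515677)/(16 − 1) = 8.3408039634
Shift from A(h/2): −0.0017779753.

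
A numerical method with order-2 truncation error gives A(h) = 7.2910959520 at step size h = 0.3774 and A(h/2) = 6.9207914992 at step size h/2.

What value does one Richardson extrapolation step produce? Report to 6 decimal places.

6.797357

Order 2 gives 2^r = 4 and 2^r − 1 = 3.
Difference of the inputs: 6.9207914992 − 7.2910959520 = -0.3703044528
Divide by 2^2 − 1 = 3: (-0.3703044528)/3 = -0.1234348176
R = 6.9207914992 − 0.1234348176 = 6.7973566816
Shift from A(h/2): −0.1234348176.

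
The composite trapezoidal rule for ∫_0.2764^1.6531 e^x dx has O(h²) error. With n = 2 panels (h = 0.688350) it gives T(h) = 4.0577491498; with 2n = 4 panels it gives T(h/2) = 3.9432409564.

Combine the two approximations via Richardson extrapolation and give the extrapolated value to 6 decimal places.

3.905072

r = 2, so 2^r = 4.
Numerator 4*A(h/2) − A(h) = 4*3.9432409564 − 4.0577491498 = 11.7152146758
Denominator 4 − 1 = 3.
Result: 3.9050715586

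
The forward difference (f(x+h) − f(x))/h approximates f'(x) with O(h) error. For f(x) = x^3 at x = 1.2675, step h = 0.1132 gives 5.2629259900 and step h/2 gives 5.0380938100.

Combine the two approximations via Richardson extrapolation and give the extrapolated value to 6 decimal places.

Order 1 gives 2^r = 2 and 2^r − 1 = 1.
2^1×A(h/2) = 10.0761876200; minus A(h) gives 4.8132616300.
4.8132616300 ÷ 1 = 4.8132616300
Gap between inputs: 2.248e-01; correction applied: −0.2248321800.

4.813262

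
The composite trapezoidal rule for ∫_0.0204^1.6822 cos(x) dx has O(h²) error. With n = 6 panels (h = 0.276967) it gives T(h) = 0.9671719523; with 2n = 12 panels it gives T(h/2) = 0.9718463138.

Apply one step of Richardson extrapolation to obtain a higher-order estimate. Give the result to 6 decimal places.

0.973404

With r = 2 the leading error scales as h^2, so the weight is 2^2 = 4.
4·0.9718463138 = 3.8873852552; 3.8873852552 − 0.9671719523 = 2.9202133029
Extrapolated: 2.9202133029 / 3 = 0.9734044343
Shift from A(h/2): +0.0015581205.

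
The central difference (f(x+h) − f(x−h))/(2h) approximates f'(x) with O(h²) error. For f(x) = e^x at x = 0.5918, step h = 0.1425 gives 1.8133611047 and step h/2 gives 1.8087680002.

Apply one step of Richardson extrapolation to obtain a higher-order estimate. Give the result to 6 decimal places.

With r = 2 the leading error scales as h^2, so the weight is 2^2 = 4.
Difference of the inputs: 1.8087680002 − 1.8133611047 = -0.0045931045
Divide by 2^2 − 1 = 3: (-0.0045931045)/3 = -0.0015310348
R = A(h/2) + (A(h/2) − A(h))/3 = 1.8087680002 − 0.0015310348 = 1.8072369654
Shift from A(h/2): −0.0015310348.

1.807237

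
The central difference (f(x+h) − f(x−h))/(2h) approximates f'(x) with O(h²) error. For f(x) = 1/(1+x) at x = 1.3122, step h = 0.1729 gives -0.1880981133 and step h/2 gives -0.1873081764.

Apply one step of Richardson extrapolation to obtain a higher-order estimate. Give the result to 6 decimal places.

-0.187045

r = 2: numerator weight 4, denominator 3.
Top: 4(-0.1873081764) − (-0.1880981133) = -0.5611345923
(4·(-0.1873081764) − (-0.1880981133))/(4 − 1) = -0.1870448641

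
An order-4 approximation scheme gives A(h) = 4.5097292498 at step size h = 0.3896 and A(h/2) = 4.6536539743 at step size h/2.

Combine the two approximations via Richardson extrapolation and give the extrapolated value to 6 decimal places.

Error is O(h^4); halving h shrinks it by 2^4 = 16.
Weighted: 74.4584635888 − 4.5097292498 = 69.9487343390
69.9487343390 ÷ 15 = 4.6632489559
Gap between inputs: 1.439e-01; correction applied: +0.0095949816.

4.663249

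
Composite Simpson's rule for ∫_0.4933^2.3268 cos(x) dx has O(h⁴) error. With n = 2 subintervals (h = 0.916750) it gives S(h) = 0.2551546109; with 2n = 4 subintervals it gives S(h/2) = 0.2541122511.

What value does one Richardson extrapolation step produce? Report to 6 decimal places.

0.254043

Method order is 4; weight 2^4 = 16.
Numerator 16 × A(h/2) − A(h) = 16 × 0.2541122511 − 0.2551546109 = 3.8106414067
Extrapolated: 3.8106414067 / 15 = 0.2540427604
Shift from A(h/2): −0.0000694907.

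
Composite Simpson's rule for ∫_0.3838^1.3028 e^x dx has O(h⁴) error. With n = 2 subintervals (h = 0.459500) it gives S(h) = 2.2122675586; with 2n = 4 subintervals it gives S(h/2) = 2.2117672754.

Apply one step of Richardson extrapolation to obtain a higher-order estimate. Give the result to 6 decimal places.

2.211734

With r = 4 the leading error scales as h^4, so the weight is 2^4 = 16.
2^4·A(h/2) = 35.3882764064; minus A(h) gives 33.1760088478.
33.1760088478 ÷ 15 = 2.2117339232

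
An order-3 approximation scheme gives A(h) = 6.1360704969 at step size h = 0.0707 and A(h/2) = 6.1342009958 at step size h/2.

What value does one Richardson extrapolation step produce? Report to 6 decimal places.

Method order is 3; weight 2^3 = 8.
8 × 6.1342009958 − 6.1360704969 = 42.9375374695
Extrapolated: 42.9375374695 / 7 = 6.1339339242

6.133934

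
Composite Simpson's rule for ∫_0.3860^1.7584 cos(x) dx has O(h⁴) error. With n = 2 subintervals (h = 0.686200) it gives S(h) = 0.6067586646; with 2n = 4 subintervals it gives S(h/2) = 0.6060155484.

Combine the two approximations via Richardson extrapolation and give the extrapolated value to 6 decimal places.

0.605966

r = 4: numerator weight 16, denominator 15.
Top: 16(0.6060155484) − (0.6067586646) = 9.0894901098
(16×0.6060155484 − 0.6067586646)/(16 − 1) = 0.6059660073
Gap between inputs: 7.431e-04; correction applied: −0.0000495411.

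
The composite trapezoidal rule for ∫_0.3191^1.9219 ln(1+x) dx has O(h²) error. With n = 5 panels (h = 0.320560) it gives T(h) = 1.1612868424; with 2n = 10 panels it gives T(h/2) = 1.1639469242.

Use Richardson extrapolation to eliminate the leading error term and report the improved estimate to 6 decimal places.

1.164834

Error is O(h^2); halving h shrinks it by 2^2 = 4.
4·1.1639469242 = 4.6557876968; subtract 1.1612868424 → 3.4945008544
R = 3.4945008544/3 = 1.1648336181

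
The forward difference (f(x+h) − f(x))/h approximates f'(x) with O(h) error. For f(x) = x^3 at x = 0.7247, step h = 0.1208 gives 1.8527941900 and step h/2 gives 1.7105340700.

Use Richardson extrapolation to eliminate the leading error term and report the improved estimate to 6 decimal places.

r = 1: numerator weight 2, denominator 1.
2^1×A(h/2) = 3.4210681400; minus A(h) gives 1.5682739500.
(2×1.7105340700 − 1.8527941900)/(2 − 1) = 1.5682739500
Correction |R − A(h/2)| = 1.423e-01; gap |A(h/2) − A(h)| = 1.423e-01.

1.568274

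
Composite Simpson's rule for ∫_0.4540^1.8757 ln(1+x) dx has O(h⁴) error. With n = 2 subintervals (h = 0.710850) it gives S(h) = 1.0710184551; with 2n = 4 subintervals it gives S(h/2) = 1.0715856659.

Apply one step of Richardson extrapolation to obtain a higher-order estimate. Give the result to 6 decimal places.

Leading term ∝ h^4; use weight 16 = 2^4.
Top: 16(1.0715856659) − (1.0710184551) = 16.0743521993
16.0743521993 ÷ 15 = 1.0716234800
Shift from A(h/2): +0.0000378141.

1.071623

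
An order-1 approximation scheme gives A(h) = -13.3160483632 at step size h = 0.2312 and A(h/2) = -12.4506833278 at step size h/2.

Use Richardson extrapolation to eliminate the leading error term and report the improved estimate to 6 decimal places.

Order 1 gives 2^r = 2 and 2^r − 1 = 1.
2^1*A(h/2) = -24.9013666556; minus A(h) gives -11.5853182924.
Divide by 2^1 − 1 = 1.
(-11.5853182924) ÷ 1 = -11.5853182924

-11.585318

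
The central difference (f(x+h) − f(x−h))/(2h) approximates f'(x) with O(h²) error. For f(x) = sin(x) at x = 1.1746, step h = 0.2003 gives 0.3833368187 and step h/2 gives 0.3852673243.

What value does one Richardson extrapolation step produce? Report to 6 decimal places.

0.385911

The method has order 2: 2^2 = 4.
A(h/2) − A(h) = 0.3852673243 − 0.3833368187 = 0.0019305056
Correction (A(h/2) − A(h))/(4 − 1) = 0.0019305056/3 = 0.0006435019
R = A(h/2) + (A(h/2) − A(h))/3 = 0.3852673243 + 0.0006435019 = 0.3859108262
Gap between inputs: 1.931e-03; correction applied: +0.0006435019.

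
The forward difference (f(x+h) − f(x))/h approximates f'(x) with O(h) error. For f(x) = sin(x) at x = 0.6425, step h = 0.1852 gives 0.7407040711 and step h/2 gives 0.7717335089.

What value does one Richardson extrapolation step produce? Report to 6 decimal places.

r = 1: numerator weight 2, denominator 1.
Top: 2(0.7717335089) − (0.7407040711) = 0.8027629467
0.8027629467 ÷ 1 = 0.8027629467
Shift from A(h/2): +0.0310294378.

0.802763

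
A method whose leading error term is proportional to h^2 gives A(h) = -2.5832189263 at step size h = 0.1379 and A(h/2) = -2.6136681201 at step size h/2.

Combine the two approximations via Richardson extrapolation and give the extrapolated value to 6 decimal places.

-2.623818

r = 2: numerator weight 4, denominator 3.
4·(-2.6136681201) − (-2.5832189263) = -7.8714535541
Denominator 4 − 1 = 3.
(4·(-2.6136681201) − (-2.5832189263))/(4 − 1) = -2.6238178514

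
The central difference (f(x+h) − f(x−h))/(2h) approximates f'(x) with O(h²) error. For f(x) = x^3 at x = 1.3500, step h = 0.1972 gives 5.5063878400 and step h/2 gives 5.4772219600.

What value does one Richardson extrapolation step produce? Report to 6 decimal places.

r = 2, so 2^r = 4.
4·5.4772219600 = 21.9088878400; 21.9088878400 − 5.5063878400 = 16.4025000000
16.4025000000 ÷ 3 = 5.4675000000

5.467500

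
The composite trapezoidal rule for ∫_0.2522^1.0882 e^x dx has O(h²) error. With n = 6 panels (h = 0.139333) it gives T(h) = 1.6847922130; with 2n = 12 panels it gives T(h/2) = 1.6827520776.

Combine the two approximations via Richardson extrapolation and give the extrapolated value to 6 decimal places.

1.682072

Method order is 2; weight 2^2 = 4.
4*1.6827520776 = 6.7310083104; subtract 1.6847922130 → 5.0462160974
R = 5.0462160974/3 = 1.6820720325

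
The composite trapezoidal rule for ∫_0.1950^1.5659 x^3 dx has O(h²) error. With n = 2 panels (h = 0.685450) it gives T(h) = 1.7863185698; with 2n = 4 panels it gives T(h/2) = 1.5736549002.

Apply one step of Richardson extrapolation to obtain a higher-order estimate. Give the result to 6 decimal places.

Order 2 gives 2^r = 4 and 2^r − 1 = 3.
4·1.5736549002 − 1.7863185698 = 4.5083010310
Denominator 4 − 1 = 3.
4.5083010310 ÷ 3 = 1.5027670103

1.502767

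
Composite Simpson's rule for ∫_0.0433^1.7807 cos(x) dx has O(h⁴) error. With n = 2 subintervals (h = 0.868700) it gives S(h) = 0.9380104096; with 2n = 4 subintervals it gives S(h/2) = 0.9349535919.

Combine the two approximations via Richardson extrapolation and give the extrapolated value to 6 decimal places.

Error is O(h^4); halving h shrinks it by 2^4 = 16.
2^4*A(h/2) = 14.9592574704; minus A(h) gives 14.0212470608.
Denominator 16 − 1 = 15.
14.0212470608 ÷ 15 = 0.9347498041
Correction |R − A(h/2)| = 2.038e-04; gap |A(h/2) − A(h)| = 3.057e-03.

0.934750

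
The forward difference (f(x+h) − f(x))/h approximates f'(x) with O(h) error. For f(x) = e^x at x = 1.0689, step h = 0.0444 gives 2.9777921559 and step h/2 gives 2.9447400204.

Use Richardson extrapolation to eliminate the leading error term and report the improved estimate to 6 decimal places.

2.911688

With r = 1 the leading error scales as h^1, so the weight is 2^1 = 2.
2^1×A(h/2) = 5.8894800408; minus A(h) gives 2.9116878849.
(2×2.9447400204 − 2.9777921559)/(2 − 1) = 2.9116878849
Gap between inputs: 3.305e-02; correction applied: −0.0330521355.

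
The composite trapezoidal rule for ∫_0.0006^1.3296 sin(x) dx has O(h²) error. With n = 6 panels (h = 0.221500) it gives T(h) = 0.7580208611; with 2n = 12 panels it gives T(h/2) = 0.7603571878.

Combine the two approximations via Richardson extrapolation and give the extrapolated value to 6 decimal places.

0.761136

Leading term ∝ h^2; use weight 4 = 2^2.
2^2 × A(h/2) = 3.0414287512; minus A(h) gives 2.2834078901.
Divide by 2^2 − 1 = 3.
2.2834078901 ÷ 3 = 0.7611359634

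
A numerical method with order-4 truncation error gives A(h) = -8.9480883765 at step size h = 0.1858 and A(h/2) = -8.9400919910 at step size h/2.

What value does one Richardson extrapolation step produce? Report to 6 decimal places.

-8.939559

The method has order 4: 2^4 = 16.
16×(-8.9400919910) − (-8.9480883765) = -134.0933834795
(16×(-8.9400919910) − (-8.9480883765))/(16 − 1) = -8.9395588986
Correction |R − A(h/2)| = 5.331e-04; gap |A(h/2) − A(h)| = 7.996e-03.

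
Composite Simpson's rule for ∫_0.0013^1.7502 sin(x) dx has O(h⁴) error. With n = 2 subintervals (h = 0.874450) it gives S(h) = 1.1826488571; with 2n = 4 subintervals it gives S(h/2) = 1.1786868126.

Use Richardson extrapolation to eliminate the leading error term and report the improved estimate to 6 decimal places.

Method order is 4; weight 2^4 = 16.
A(h/2) − A(h) = 1.1786868126 − 1.1826488571 = -0.0039620445
Divide by 2^4 − 1 = 15: (-0.0039620445)/15 = -0.0002641363
R = A(h/2) + (A(h/2) − A(h))/15 = 1.1786868126 − 0.0002641363 = 1.1784226763
Shift from A(h/2): −0.0002641363.

1.178423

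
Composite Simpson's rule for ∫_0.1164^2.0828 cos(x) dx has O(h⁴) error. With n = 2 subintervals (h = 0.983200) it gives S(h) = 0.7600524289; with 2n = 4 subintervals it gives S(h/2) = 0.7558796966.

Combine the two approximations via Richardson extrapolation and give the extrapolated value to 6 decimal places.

0.755602

Method order is 4; weight 2^4 = 16.
A(h/2) − A(h) = 0.7558796966 − 0.7600524289 = -0.0041727323
Correction (A(h/2) − A(h))/(16 − 1) = (-0.0041727323)/15 = -0.0002781822
R = A(h/2) + (A(h/2) − A(h))/15 = 0.7558796966 − 0.0002781822 = 0.7556015144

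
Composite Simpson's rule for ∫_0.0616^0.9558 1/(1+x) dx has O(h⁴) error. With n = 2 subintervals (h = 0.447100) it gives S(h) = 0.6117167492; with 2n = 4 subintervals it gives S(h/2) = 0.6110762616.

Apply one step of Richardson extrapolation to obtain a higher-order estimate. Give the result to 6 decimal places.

r = 4: numerator weight 16, denominator 15.
Top: 16(0.6110762616) − (0.6117167492) = 9.1655034364
Denominator 16 − 1 = 15.
So the Richardson estimate is 0.6110335624.

0.611034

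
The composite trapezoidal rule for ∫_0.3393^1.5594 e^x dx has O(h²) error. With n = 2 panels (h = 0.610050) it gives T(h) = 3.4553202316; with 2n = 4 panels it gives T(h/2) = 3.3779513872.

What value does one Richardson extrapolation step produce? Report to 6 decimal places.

3.352162

r = 2, so 2^r = 4.
2^2 × A(h/2) = 13.5118055488; minus A(h) gives 10.0564853172.
Denominator 4 − 1 = 3.
R = 10.0564853172/3 = 3.3521617724
Correction |R − A(h/2)| = 2.579e-02; gap |A(h/2) − A(h)| = 7.737e-02.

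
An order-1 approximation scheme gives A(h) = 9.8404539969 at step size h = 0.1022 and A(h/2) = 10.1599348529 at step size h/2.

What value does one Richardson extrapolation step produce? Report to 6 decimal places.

10.479416

The method has order 1: 2^1 = 2.
2 × 10.1599348529 − 9.8404539969 = 10.4794157089
Denominator 2 − 1 = 1.
10.4794157089 ÷ 1 = 10.4794157089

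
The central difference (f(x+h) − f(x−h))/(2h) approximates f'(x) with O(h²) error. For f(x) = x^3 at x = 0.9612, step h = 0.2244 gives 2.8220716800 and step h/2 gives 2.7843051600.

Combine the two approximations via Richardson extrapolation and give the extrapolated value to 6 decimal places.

2.771716

Order 2 gives 2^r = 4 and 2^r − 1 = 3.
2^2×A(h/2) = 11.1372206400; minus A(h) gives 8.3151489600.
Divide by 2^2 − 1 = 3.
R = 8.3151489600/3 = 2.7717163200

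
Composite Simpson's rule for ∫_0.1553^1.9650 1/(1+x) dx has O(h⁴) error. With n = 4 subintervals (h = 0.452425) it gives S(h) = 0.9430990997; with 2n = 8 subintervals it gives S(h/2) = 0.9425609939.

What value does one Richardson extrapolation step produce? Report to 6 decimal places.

Leading term ∝ h^4; use weight 16 = 2^4.
2^4 × A(h/2) = 15.0809759024; minus A(h) gives 14.1378768027.
R = 14.1378768027/15 = 0.9425251202

0.942525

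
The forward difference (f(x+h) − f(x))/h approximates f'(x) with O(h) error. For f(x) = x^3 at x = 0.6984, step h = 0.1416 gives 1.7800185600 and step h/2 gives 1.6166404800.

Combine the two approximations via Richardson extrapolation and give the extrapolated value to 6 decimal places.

Error is O(h^1); halving h shrinks it by 2^1 = 2.
2·1.6166404800 = 3.2332809600; subtract 1.7800185600 → 1.4532624000
Divide by 2^1 − 1 = 1.
Extrapolated: 1.4532624000 / 1 = 1.4532624000

1.453262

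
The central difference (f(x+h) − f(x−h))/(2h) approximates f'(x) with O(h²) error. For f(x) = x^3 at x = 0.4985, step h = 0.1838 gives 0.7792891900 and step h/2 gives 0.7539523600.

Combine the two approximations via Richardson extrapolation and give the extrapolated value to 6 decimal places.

With r = 2 the leading error scales as h^2, so the weight is 2^2 = 4.
A(h/2) − A(h) = 0.7539523600 − 0.7792891900 = -0.0253368300
Divide by 2^2 − 1 = 3: (-0.0253368300)/3 = -0.0084456100
R = 0.7539523600 − 0.0084456100 = 0.7455067500

0.745507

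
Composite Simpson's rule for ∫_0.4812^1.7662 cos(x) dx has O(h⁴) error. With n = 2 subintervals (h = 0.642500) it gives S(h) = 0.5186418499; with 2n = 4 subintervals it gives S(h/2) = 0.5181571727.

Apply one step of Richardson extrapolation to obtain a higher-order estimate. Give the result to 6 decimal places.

Leading term ∝ h^4; use weight 16 = 2^4.
16 × 0.5181571727 = 8.2905147632; subtract 0.5186418499 → 7.7718729133
Divide by 2^4 − 1 = 15.
Extrapolated: 7.7718729133 / 15 = 0.5181248609
Shift from A(h/2): −0.0000323118.

0.518125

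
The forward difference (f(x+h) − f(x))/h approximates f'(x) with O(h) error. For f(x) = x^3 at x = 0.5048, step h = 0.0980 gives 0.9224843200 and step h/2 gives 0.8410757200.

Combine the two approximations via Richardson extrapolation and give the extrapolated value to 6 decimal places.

r = 1: numerator weight 2, denominator 1.
2^1 × A(h/2) = 1.6821514400; minus A(h) gives 0.7596671200.
(2 × 0.8410757200 − 0.9224843200)/(2 − 1) = 0.7596671200

0.759667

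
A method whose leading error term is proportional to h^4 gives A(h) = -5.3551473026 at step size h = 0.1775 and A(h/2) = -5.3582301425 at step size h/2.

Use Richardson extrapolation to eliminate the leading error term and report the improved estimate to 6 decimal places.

Error is O(h^4); halving h shrinks it by 2^4 = 16.
16·(-5.3582301425) = -85.7316822800; (-85.7316822800) − (-5.3551473026) = -80.3765349774
R = (-80.3765349774)/15 = -5.3584356652

-5.358436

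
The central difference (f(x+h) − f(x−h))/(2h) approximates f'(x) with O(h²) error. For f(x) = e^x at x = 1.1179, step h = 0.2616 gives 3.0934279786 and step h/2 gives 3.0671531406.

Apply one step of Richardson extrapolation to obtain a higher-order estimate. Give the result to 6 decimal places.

3.058395

r = 2, so 2^r = 4.
A(h/2) − A(h) = 3.0671531406 − 3.0934279786 = -0.0262748380
Correction (A(h/2) − A(h))/(4 − 1) = (-0.0262748380)/3 = -0.0087582793
R = 3.0671531406 − 0.0087582793 = 3.0583948613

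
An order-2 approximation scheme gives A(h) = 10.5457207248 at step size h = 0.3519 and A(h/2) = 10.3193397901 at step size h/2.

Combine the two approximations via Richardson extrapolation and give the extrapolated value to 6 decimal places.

Order 2 gives 2^r = 4 and 2^r − 1 = 3.
Top: 4(10.3193397901) − (10.5457207248) = 30.7316384356
30.7316384356 ÷ 3 = 10.2438794785
Correction |R − A(h/2)| = 7.546e-02; gap |A(h/2) − A(h)| = 2.264e-01.

10.243879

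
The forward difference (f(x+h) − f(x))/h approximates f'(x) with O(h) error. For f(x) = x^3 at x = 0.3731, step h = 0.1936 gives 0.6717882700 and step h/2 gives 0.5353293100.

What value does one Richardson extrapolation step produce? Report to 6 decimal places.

Leading term ∝ h^1; use weight 2 = 2^1.
Top: 2(0.5353293100) − (0.6717882700) = 0.3988703500
(2*0.5353293100 − 0.6717882700)/(2 − 1) = 0.3988703500
Correction |R − A(h/2)| = 1.365e-01; gap |A(h/2) − A(h)| = 1.365e-01.

0.398870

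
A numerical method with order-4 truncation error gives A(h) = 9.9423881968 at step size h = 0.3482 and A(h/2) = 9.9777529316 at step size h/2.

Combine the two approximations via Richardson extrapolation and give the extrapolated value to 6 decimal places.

Leading term ∝ h^4; use weight 16 = 2^4.
16 × 9.9777529316 = 159.6440469056; subtract 9.9423881968 → 149.7016587088
R = 149.7016587088/15 = 9.9801105806
Gap between inputs: 3.536e-02; correction applied: +0.0023576490.

9.980111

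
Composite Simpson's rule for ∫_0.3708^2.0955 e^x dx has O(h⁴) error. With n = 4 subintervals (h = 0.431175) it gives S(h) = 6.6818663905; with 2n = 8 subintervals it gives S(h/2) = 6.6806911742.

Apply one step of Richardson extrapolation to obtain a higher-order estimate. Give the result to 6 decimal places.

6.680613

r = 4, so 2^r = 16.
Weighted: 106.8910587872 − 6.6818663905 = 100.2091923967
100.2091923967 ÷ 15 = 6.6806128264
Gap between inputs: 1.175e-03; correction applied: −0.0000783478.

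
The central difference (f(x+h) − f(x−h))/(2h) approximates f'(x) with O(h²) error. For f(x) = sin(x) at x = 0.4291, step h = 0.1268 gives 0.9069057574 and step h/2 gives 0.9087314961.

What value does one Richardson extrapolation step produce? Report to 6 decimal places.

Leading term ∝ h^2; use weight 4 = 2^2.
Weighted: 3.6349259844 − 0.9069057574 = 2.7280202270
Extrapolated: 2.7280202270 / 3 = 0.9093400757

0.909340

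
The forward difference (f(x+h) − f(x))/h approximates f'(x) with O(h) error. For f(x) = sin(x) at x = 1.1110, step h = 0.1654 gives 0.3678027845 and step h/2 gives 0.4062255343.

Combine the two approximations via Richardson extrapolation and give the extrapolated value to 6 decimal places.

0.444648

The method has order 1: 2^1 = 2.
A(h/2) − A(h) = 0.4062255343 − 0.3678027845 = 0.0384227498
Divide by 2^1 − 1 = 1: 0.0384227498/1 = 0.0384227498
R = A(h/2) + (A(h/2) − A(h))/1 = 0.4062255343 + 0.0384227498 = 0.4446482841
Shift from A(h/2): +0.0384227498.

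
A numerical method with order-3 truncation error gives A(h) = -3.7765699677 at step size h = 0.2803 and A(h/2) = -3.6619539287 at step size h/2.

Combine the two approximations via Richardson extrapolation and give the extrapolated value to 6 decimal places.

r = 3, so 2^r = 8.
2^3×A(h/2) = -29.2956314296; minus A(h) gives -25.5190614619.
Denominator 8 − 1 = 7.
So the Richardson estimate is -3.6455802088.
Gap between inputs: 1.146e-01; correction applied: +0.0163737199.

-3.645580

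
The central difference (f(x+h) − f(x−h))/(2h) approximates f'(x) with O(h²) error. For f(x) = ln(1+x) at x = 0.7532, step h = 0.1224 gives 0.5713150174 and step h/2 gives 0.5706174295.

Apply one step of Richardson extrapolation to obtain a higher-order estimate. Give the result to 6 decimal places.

0.570385

Method order is 2; weight 2^2 = 4.
4·0.5706174295 = 2.2824697180; subtract 0.5713150174 → 1.7111547006
Divide by 2^2 − 1 = 3.
Result: 0.5703849002
Correction |R − A(h/2)| = 2.325e-04; gap |A(h/2) − A(h)| = 6.976e-04.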